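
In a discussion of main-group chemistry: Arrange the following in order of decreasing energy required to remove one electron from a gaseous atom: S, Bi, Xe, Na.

Xe > S > Bi > Na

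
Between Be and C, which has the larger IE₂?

C

After 1 electron has been removed, what remains? Be⁺ still has 1 valence electron; C⁺ still has 3 valence electrons.
All are still removing valence electrons, so compare the +1 ions as you would atoms: IE_2 generally rises across a period (higher Z_eff) and falls down a group (larger shell), subject to the usual subshell exceptions.
Valence configurations: Be⁺ [He]2s¹, C⁺ [He]2s²2p¹.
Approximate IE_2 values (kJ/mol): Be 1757, C 2353.
Putting it together, IE_2: Be < C.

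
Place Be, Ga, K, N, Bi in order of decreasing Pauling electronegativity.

Be is in period 2, group 2; N is in period 2, group 15; K is in period 4, group 1; Ga is in period 4, group 13; Bi is in period 6, group 15.
Electronegativity increases across a period and decreases down a group, tracking effective nuclear charge and atomic size.
These span different periods and groups, so the two trends combine.
Be > K: relative to K, both the across-period and down-group shifts push Be's electronegativity up.
Ga > Be: the two effects oppose for this pair; the across-period effect wins (1.81 vs 1.57).
Bi > Ga: period and group pull opposite ways; the across-period shift dominates (2.02 vs 1.81).
N > Bi: they share group 15; the group trend gives N the larger value.
Tabulated electronegativity (Pauling): Be 1.57, N 3.04, K 0.82, Ga 1.81, Bi 2.02.
So from highest to lowest: N > Bi > Ga > Be > K.

N > Bi > Ga > Be > K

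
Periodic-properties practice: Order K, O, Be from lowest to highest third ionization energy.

After 2 electrons have been removed, what remains? K²⁺ is already 1 electron into the core; O²⁺ still has 4 valence electrons; Be²⁺ is the bare [He] core.
Usually core removal costs more than valence removal, but here the competition is close: a tightly held n=2 valence electron can cost more to remove than an n=3 core electron, so the actual values have to decide it.
Approximate IE_3 values (kJ/mol): K 4420, O 5300, Be 14849.
So the third ionization energies run K < O < Be.

K, O, Be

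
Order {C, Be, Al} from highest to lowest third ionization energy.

Be, C, Al

The third ionization energy removes an electron from the +2 ion. For each element: C²⁺ still has 2 valence electrons; Be²⁺ is the bare [He] core; Al²⁺ still has 1 valence electron.
Core electrons are held far more tightly than valence electrons, so Be tops the IE_3 order.
Valence configurations: C²⁺ [He]2s², Al²⁺ [Ne]3s¹.
Tabulated IE_3 (kJ/mol): C 4620, Be 14849, Al 2745.
Putting it together, IE_3: Al < C < Be.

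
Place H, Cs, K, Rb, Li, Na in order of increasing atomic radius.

H is in period 1, group 1; Li is in period 2, group 1; Na is in period 3, group 1; K is in period 4, group 1; Rb is in period 5, group 1; Cs is in period 6, group 1.
Radius decreases left→right (rising Z_eff, same n) and increases top→bottom (higher n).
All are in group 1, so atomic radius increases down the group.
So from smallest to largest: H < Li < Na < K < Rb < Cs.

H < Li < Na < K < Rb < Cs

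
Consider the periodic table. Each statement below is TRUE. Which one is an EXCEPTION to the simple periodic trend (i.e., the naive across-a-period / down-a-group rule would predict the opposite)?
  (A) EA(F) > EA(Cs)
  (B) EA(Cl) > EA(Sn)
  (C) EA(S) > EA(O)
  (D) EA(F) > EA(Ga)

The general trend: electron affinity increases across a period and decreases down a group.
(A) F (period 2, group 17) vs Cs (period 6, group 1): the stated order agrees with the simple trend.
(B) Cl (period 3, group 17) vs Sn (period 5, group 14): the stated order agrees with the simple trend.
(C) S (period 3, group 16) vs O (period 2, group 16): the stated order contradicts the simple trend.
(D) F (period 2, group 17) vs Ga (period 4, group 13): the stated order agrees with the simple trend.
The exception is (C): the compact 2p subshell of O repels the added electron more than S's larger 3p does.

(C)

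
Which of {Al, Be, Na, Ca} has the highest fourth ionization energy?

After 3 electrons have been removed, what remains? Al³⁺ is the bare [Ne] core; Be³⁺ is already 1 electron into the core; Na³⁺ is already 2 electrons into the core; Ca³⁺ is already 1 electron into the core.
All of these are removing an electron from a noble-gas core or deeper; the smaller core (lower principal quantum number) is held far more tightly, and within a period the higher nuclear charge binds the same core more tightly.
The numbers (kJ/mol): Al 11577, Be 21007, Na 9543, Ca 6491.
Putting it together, IE_4: Ca < Na < Al < Be.

Be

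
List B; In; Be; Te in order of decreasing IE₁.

Be, Te, B, In

Be is in period 2, group 2; B is in period 2, group 13; In is in period 5, group 13; Te is in period 5, group 16.
Removing the outermost electron gets harder across a period and easier down a group.
These span different periods and groups, so the two trends combine.
B > In: B sits above In in group 13, so the down-group effect alone puts B higher.
Te > B: the two effects oppose for this pair; the across-period effect wins (869 vs 801 kJ/mol).
Be > Te: the two effects oppose for this pair; the down-group effect wins (900 vs 869 kJ/mol).
Note the exception: Be has a higher first ionization energy than B, contrary to the simple trend — removing B's lone 2p electron is easier than breaking Be's filled 2s².
For reference (kJ/mol): Be 900, B 801, In 558, Te 869.
So from highest to lowest: Be > Te > B > In.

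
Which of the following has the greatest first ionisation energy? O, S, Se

O

O is in period 2, group 16; S is in period 3, group 16; Se is in period 4, group 16.
First ionization energy rises across a period (greater Z_eff holds electrons more tightly) and falls down a group (valence electrons are farther from the nucleus).
All are in group 16, so first ionization energy increases up the group.
The greatest first ionisation energy among these belongs to O.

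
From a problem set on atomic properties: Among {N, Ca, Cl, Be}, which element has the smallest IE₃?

The third ionization energy removes an electron from the +2 ion. For each element: N²⁺ still has 3 valence electrons; Ca²⁺ is the bare [Ar] core; Cl²⁺ still has 5 valence electrons; Be²⁺ is the bare [He] core.
Pulling an electron out of a noble-gas core costs far more than removing a remaining valence electron, so Ca and Be sit at the high end of IE_3.
Valence configurations: N²⁺ [He]2s²2p¹, Cl²⁺ [Ne]3s²3p³.
The numbers (kJ/mol): N 4578, Ca 4912, Cl 3822, Be 14849.
Putting it together, IE_3: Cl < N < Ca < Be.

Cl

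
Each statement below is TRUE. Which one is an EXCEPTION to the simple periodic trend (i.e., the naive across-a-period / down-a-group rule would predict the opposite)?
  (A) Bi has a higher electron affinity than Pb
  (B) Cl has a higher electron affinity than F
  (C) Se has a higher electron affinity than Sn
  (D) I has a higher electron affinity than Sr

The general trend: electron affinity increases across a period and decreases down a group.
(A) Bi (period 6, group 15) vs Pb (period 6, group 14): the stated order agrees with the simple trend.
(B) Cl (period 3, group 17) vs F (period 2, group 17): the stated order contradicts the simple trend.
(C) Se (period 4, group 16) vs Sn (period 5, group 14): the stated order agrees with the simple trend.
(D) I (period 5, group 17) vs Sr (period 5, group 2): the stated order agrees with the simple trend.
The exception is (B): F's small 2p subshell makes the incoming electron feel strong e⁻–e⁻ repulsion, so Cl actually releases more energy on gaining an electron.

(B)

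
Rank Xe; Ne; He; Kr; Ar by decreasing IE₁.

He is in period 1, group 18; Ne is in period 2, group 18; Ar is in period 3, group 18; Kr is in period 4, group 18; Xe is in period 5, group 18.
IE₁ increases left→right with effective nuclear charge and decreases top→bottom as the valence shell moves farther out.
All are in group 18, so first ionization energy increases up the group.
So from highest to lowest: He > Ne > Ar > Kr > Xe.

He > Ne > Ar > Kr > Xe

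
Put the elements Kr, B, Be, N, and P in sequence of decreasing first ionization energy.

N > Kr > P > Be > B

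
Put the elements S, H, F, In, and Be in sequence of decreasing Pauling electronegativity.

F, S, H, In, Be

Electronegativity increases across a period and decreases down a group, tracking effective nuclear charge and atomic size.
These span different periods and groups, so the two trends combine.
In > Be: period and group pull opposite ways; the across-period shift dominates (1.78 vs 1.57).
H > In: the two effects oppose for this pair; the down-group effect wins (2.20 vs 1.78).
S > H: period and group pull opposite ways; the across-period shift dominates (2.58 vs 2.20).
F > S: relative to S, both the across-period and down-group shifts push F's electronegativity up.
Approximate values (Pauling): H 2.20, Be 1.57, F 3.98, S 2.58, In 1.78.
So from highest to lowest: F > S > H > In > Be.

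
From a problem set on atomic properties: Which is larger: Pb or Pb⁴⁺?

Forming Pb⁴⁺ removes 4 electrons from Pb. Fewer electrons for the same nuclear charge means less shielding and a higher Z_eff on the remaining electrons.
A cation is smaller than its parent atom: Pb⁴⁺ < Pb.

Pb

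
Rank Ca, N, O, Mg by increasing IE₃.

N, Ca, O, Mg

Consider each +2 ion: Ca²⁺ is the bare [Ar] core; N²⁺ still has 3 valence electrons; O²⁺ still has 4 valence electrons; Mg²⁺ is the bare [Ne] core.
Usually core removal costs more than valence removal, but here the competition is close: a tightly held n=2 valence electron can cost more to remove than an n=3 core electron, so the actual values have to decide it.
Valence configurations: N²⁺ [He]2s²2p¹, O²⁺ [He]2s²2p².
Tabulated IE_3 (kJ/mol): Ca 4912, N 4578, O 5300, Mg 7733.
So the third ionization energies run N < Ca < O < Mg.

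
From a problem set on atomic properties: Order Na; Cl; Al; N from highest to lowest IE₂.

Na > N > Cl > Al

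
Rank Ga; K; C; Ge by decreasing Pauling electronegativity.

C is in period 2, group 14; K is in period 4, group 1; Ga is in period 4, group 13; Ge is in period 4, group 14.
Smaller atoms with higher effective nuclear charge are more electronegative.
These span different periods and groups, so the two trends combine.
Ga > K: Ga lies to the right of K in period 4, so the across-period effect alone puts Ga higher.
Ge > Ga: both are in period 4; the period trend gives Ge the larger value.
C > Ge: C sits above Ge in group 14, so the down-group effect alone puts C higher.
Approximate values (Pauling): C 2.55, K 0.82, Ga 1.81, Ge 2.01.
So from highest to lowest: C > Ge > Ga > K.

C > Ge > Ga > K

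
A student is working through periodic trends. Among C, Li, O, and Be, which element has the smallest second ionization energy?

After 1 electron has been removed, what remains? C⁺ still has 3 valence electrons; Li⁺ is the bare [He] core; O⁺ still has 5 valence electrons; Be⁺ still has 1 valence electron.
Core electrons are held far more tightly than valence electrons, so Li tops the IE_2 order.
Valence configurations: C⁺ [He]2s²2p¹, O⁺ [He]2s²2p³, Be⁺ [He]2s¹.
Approximate IE_2 values (kJ/mol): C 2353, Li 7298, O 3388, Be 1757.
Overall IE_2 order: Be < C < O < Li.

Be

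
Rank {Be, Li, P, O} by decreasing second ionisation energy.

Li, O, P, Be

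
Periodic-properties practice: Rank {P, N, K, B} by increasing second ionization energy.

IE_2 is the cost of taking one more electron from the +1 cation: P⁺ still has 4 valence electrons; N⁺ still has 4 valence electrons; K⁺ is the bare [Ar] core; B⁺ still has 2 valence electrons.
Pulling an electron out of a noble-gas core costs far more than removing a remaining valence electron, so K sits at the high end of IE_2.
Valence configurations: P⁺ [Ne]3s²3p², N⁺ [He]2s²2p², B⁺ [He]2s².
The numbers (kJ/mol): P 1907, N 2856, K 3052, B 2427.
Overall IE_2 order: P < B < N < K.

P < B < N < K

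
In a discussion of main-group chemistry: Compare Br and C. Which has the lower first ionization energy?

C is in period 2, group 14; Br is in period 4, group 17.
Removing the outermost electron gets harder across a period and easier down a group.
Here both period and group differ, so the two effects have to be weighed against each other.
Br > C: period and group pull opposite ways; the across-period shift dominates (1140 vs 1086 kJ/mol).
For reference (kJ/mol): C 1086, Br 1140.
So C has the lower first ionization energy (C < Br).

C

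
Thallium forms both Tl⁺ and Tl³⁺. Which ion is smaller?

Tl³⁺

Both ions have Z = 81 protons, but Tl³⁺ has lost more electrons, so its remaining electrons feel a larger effective nuclear charge per electron and are pulled in more tightly.
Higher positive charge → smaller ion, so Tl⁺ > Tl³⁺.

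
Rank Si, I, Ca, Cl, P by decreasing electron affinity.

Si is in period 3, group 14; P is in period 3, group 15; Cl is in period 3, group 17; Ca is in period 4, group 2; I is in period 5, group 17.
Adding an electron releases more energy for atoms nearer the top right (short of the noble gases).
Here both period and group differ, so the two effects have to be weighed against each other.
P > Ca: both effects reinforce here, so P is clearly the higher of the two.
Si > P: this pair runs against the simple trend — see the exception note.
I > Si: period and group pull opposite ways; the across-period shift dominates (295 vs 134 kJ/mol).
Cl > I: they share group 17; the group trend gives Cl the larger value.
Note the exception: Si has a higher electron affinity than P, contrary to the simple trend — adding an electron to P's half-filled 3p³ is unfavourable, so Si (3p²) has the more exothermic EA.
For reference (kJ/mol): Si 134, P 72, Cl 349, Ca 2, I 295.
So from highest to lowest: Cl > I > Si > P > Ca.

Cl, I, Si, P, Ca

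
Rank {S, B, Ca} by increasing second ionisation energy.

Ca, S, B

Consider each +1 ion: S⁺ still has 5 valence electrons; B⁺ still has 2 valence electrons; Ca⁺ still has 1 valence electron.
All are still removing valence electrons, so compare the +1 ions as you would atoms: IE_2 generally rises across a period (higher Z_eff) and falls down a group (larger shell), subject to the usual subshell exceptions.
Valence configurations: S⁺ [Ne]3s²3p³, B⁺ [He]2s², Ca⁺ [Ar]4s¹.
Tabulated IE_2 (kJ/mol): S 2252, B 2427, Ca 1145.
Putting it together, IE_2: Ca < S < B.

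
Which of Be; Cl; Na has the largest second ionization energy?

Na

Consider each +1 ion: Be⁺ still has 1 valence electron; Cl⁺ still has 6 valence electrons; Na⁺ is the bare [Ne] core.
Breaking into a closed-shell core is much more expensive than removing a leftover valence electron — Na has the largest IE_2 here.
Valence configurations: Be⁺ [He]2s¹, Cl⁺ [Ne]3s²3p⁴.
Tabulated IE_2 (kJ/mol): Be 1757, Cl 2298, Na 4562.
So the second ionization energies run Be < Cl < Na.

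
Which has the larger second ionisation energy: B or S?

B

After 1 electron has been removed, what remains? B⁺ still has 2 valence electrons; S⁺ still has 5 valence electrons.
All are still removing valence electrons, so compare the +1 ions as you would atoms: IE_2 generally rises across a period (higher Z_eff) and falls down a group (larger shell), subject to the usual subshell exceptions.
Valence configurations: B⁺ [He]2s², S⁺ [Ne]3s²3p³.
The numbers (kJ/mol): B 2427, S 2252.
So the second ionization energies run S < B.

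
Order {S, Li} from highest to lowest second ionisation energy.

Li, S

IE_2 is the cost of taking one more electron from the +1 cation: S⁺ still has 5 valence electrons; Li⁺ is the bare [He] core.
Core electrons are held far more tightly than valence electrons, so Li tops the IE_2 order.
The numbers (kJ/mol): S 2252, Li 7298.
Overall IE_2 order: S < Li.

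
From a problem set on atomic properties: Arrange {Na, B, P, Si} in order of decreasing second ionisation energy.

Na > B > P > Si

Consider each +1 ion: Na⁺ is the bare [Ne] core; B⁺ still has 2 valence electrons; P⁺ still has 4 valence electrons; Si⁺ still has 3 valence electrons.
Breaking into a closed-shell core is much more expensive than removing a leftover valence electron — Na has the largest IE_2 here.
Valence configurations: B⁺ [He]2s², P⁺ [Ne]3s²3p², Si⁺ [Ne]3s²3p¹.
Approximate IE_2 values (kJ/mol): Na 4562, B 2427, P 1907, Si 1577.
Putting it together, IE_2: Si < P < B < Na.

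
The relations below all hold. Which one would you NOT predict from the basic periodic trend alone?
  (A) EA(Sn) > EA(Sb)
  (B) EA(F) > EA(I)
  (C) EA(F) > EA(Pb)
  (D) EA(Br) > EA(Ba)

The general trend: electron affinity increases across a period and decreases down a group.
(A) Sn (period 5, group 14) vs Sb (period 5, group 15): the stated order contradicts the simple trend.
(B) F (period 2, group 17) vs I (period 5, group 17): the stated order agrees with the simple trend.
(C) F (period 2, group 17) vs Pb (period 6, group 14): the stated order agrees with the simple trend.
(D) Br (period 4, group 17) vs Ba (period 6, group 2): the stated order agrees with the simple trend.
The exception is (A): adding an electron to Sb's half-filled 5p³ is unfavourable, so Sn has the more exothermic EA.

(A)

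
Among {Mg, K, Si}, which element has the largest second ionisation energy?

K

Consider each +1 ion: Mg⁺ still has 1 valence electron; K⁺ is the bare [Ar] core; Si⁺ still has 3 valence electrons.
Core electrons are held far more tightly than valence electrons, so K tops the IE_2 order.
Valence configurations: Mg⁺ [Ne]3s¹, Si⁺ [Ne]3s²3p¹.
The numbers (kJ/mol): Mg 1451, K 3052, Si 1577.
So the second ionization energies run Mg < Si < K.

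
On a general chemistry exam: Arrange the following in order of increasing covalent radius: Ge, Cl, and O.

O < Cl < Ge

O is in period 2, group 16; Cl is in period 3, group 17; Ge is in period 4, group 14.
Atomic radius shrinks across a period as nuclear charge pulls the same shell inward, and grows down a group as new shells are added.
Here both period and group differ, so the two effects have to be weighed against each other.
Cl > O: period and group pull opposite ways; the down-group shift dominates (99 vs 63 pm).
Ge > Cl: both effects reinforce here, so Ge is clearly the larger of the two.
For reference (pm): O 63, Cl 99, Ge 121.
So from smallest to largest: O < Cl < Ge.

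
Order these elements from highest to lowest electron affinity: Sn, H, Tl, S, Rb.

S > Sn > H > Rb > Tl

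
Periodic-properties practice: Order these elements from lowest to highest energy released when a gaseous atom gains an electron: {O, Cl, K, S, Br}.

O is in period 2, group 16; S is in period 3, group 16; Cl is in period 3, group 17; K is in period 4, group 1; Br is in period 4, group 17.
EA tends to increase across a period and decrease down a group, though the pattern is less regular than for IE or radius.
These span different periods and groups, so the two trends combine.
O > K: relative to K, both the across-period and down-group shifts push O's electron affinity up.
S > O: this pair runs against the simple trend — see the exception note.
Br > S: period and group pull opposite ways; the across-period shift dominates (325 vs 200 kJ/mol).
Cl > Br: they share group 17; the group trend gives Cl the larger value.
Note the exception: S has a higher electron affinity than O, contrary to the simple trend — the compact 2p subshell of O repels the added electron more than S's larger 3p does.
Tabulated electron affinity (kJ/mol): O 141, S 200, Cl 349, K 48, Br 325.
So from lowest to highest: K < O < S < Br < Cl.

K < O < S < Br < Cl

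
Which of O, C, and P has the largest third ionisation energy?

O

Consider each +2 ion: O²⁺ still has 4 valence electrons; C²⁺ still has 2 valence electrons; P²⁺ still has 3 valence electrons.
All are still removing valence electrons, so compare the +2 ions as you would atoms: IE_3 generally rises across a period (higher Z_eff) and falls down a group (larger shell), subject to the usual subshell exceptions.
Valence configurations: O²⁺ [He]2s²2p², C²⁺ [He]2s², P²⁺ [Ne]3s²3p¹.
The numbers (kJ/mol): O 5300, C 4620, P 2914.
So the third ionization energies run P < C < O.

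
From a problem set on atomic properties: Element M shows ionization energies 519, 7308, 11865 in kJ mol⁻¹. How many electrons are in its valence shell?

1

Look for the largest jump between consecutive ionization energies: IE2/IE1 ≈ 14.1, far larger than any earlier ratio.
That jump marks the point where a core electron is being removed. So the atom has 1 valence electron.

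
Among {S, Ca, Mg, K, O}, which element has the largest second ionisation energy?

Consider each +1 ion: S⁺ still has 5 valence electrons; Ca⁺ still has 1 valence electron; Mg⁺ still has 1 valence electron; K⁺ is the bare [Ar] core; O⁺ still has 5 valence electrons.
Usually core removal costs more than valence removal, but here the competition is close: a tightly held n=2 valence electron can cost more to remove than an n=3 core electron, so the actual values have to decide it.
Valence configurations: S⁺ [Ne]3s²3p³, Ca⁺ [Ar]4s¹, Mg⁺ [Ne]3s¹, O⁺ [He]2s²2p³.
Approximate IE_2 values (kJ/mol): S 2252, Ca 1145, Mg 1451, K 3052, O 3388.
Hence IE_2: Ca < Mg < S < K < O.

O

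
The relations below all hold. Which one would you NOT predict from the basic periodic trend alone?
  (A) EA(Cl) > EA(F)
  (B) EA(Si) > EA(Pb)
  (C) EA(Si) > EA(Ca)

(A)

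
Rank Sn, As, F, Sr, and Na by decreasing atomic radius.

F is in period 2, group 17; Na is in period 3, group 1; As is in period 4, group 15; Sr is in period 5, group 2; Sn is in period 5, group 14.
Across a period the added protons contract the valence shell; down a group each new principal shell makes the atom larger.
These span different periods and groups, so the two trends combine.
As > F: both effects reinforce here, so As is clearly the larger of the two.
Sn > As: both effects reinforce here, so Sn is clearly the larger of the two.
Na > Sn: period and group pull opposite ways; the across-period shift dominates (155 vs 140 pm).
Sr > Na: period and group pull opposite ways; the down-group shift dominates (185 vs 155 pm).
Tabulated atomic radius (pm): F 64, Na 155, As 121, Sr 185, Sn 140.
So from largest to smallest: Sr > Na > Sn > As > F.

Sr > Na > Sn > As > F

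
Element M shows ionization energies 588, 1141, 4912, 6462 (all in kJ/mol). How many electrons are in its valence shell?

Look for the largest jump between consecutive ionization energies: IE3/IE2 ≈ 4.3, far larger than any earlier ratio.
That jump marks the point where a core electron is being removed. So the atom has 2 valence electrons.

2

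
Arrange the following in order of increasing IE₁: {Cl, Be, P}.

Be is in period 2, group 2; P is in period 3, group 15; Cl is in period 3, group 17.
First ionization energy rises across a period (greater Z_eff holds electrons more tightly) and falls down a group (valence electrons are farther from the nucleus).
Neither a single period nor a single group — weigh both effects.
P > Be: period and group pull opposite ways; the across-period shift dominates (1012 vs 900 kJ/mol).
Cl > P: Cl lies to the right of P in period 3, so the across-period effect alone puts Cl higher.
For reference (kJ/mol): Be 900, P 1012, Cl 1251.
So from lowest to highest: Be < P < Cl.

Be, P, Cl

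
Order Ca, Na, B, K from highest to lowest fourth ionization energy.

B > Na > Ca > K

After 3 electrons have been removed, what remains? Ca³⁺ is already 1 electron into the core; Na³⁺ is already 2 electrons into the core; B³⁺ is the bare [He] core; K³⁺ is already 2 electrons into the core.
All of these are removing an electron from a noble-gas core or deeper; the smaller core (lower principal quantum number) is held far more tightly, and within a period the higher nuclear charge binds the same core more tightly.
The numbers (kJ/mol): Ca 6491, Na 9543, B 25026, K 5877.
Overall IE_4 order: K < Ca < Na < B.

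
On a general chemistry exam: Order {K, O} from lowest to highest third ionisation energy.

After 2 electrons have been removed, what remains? K²⁺ is already 1 electron into the core; O²⁺ still has 4 valence electrons.
Usually core removal costs more than valence removal, but here the competition is close: a tightly held n=2 valence electron can cost more to remove than an n=3 core electron, so the actual values have to decide it.
The numbers (kJ/mol): K 4420, O 5300.
Hence IE_3: K < O.

K, O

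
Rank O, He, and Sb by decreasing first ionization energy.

He > O > Sb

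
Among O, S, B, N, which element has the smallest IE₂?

S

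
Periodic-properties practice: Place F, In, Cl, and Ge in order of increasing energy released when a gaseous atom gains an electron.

In, Ge, F, Cl

F is in period 2, group 17; Cl is in period 3, group 17; Ge is in period 4, group 14; In is in period 5, group 13.
Electron affinity generally becomes more exothermic across a period toward the halogens and less exothermic down a group.
Neither a single period nor a single group — weigh both effects.
Ge > In: both effects reinforce here, so Ge is clearly the higher of the two.
F > Ge: both effects reinforce here, so F is clearly the higher of the two.
Cl > F: this pair runs against the simple trend — see the exception note.
Note the exception: Cl has a higher electron affinity than F, contrary to the simple trend — F's small 2p subshell makes the incoming electron feel strong e⁻–e⁻ repulsion, so Cl actually releases more energy on gaining an electron.
Approximate values (kJ/mol): F 328, Cl 349, Ge 119, In 29.
So from lowest to highest: In < Ge < F < Cl.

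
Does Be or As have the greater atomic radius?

As

Be is in period 2, group 2; As is in period 4, group 15.
Moving right in a period, electrons are added to the same shell under a stronger nuclear pull, so atoms get smaller; moving down, a new shell is opened and atoms get larger.
Neither a single period nor a single group — weigh both effects.
As > Be: period and group pull opposite ways; the down-group shift dominates (121 vs 102 pm).
Approximate values (pm): Be 102, As 121.
So As has the greater atomic radius (As > Be).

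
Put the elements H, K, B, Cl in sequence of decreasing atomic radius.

Moving right in a period, electrons are added to the same shell under a stronger nuclear pull, so atoms get smaller; moving down, a new shell is opened and atoms get larger.
Neither a single period nor a single group — weigh both effects.
B > H: period and group pull opposite ways; the down-group shift dominates (85 vs 32 pm).
Cl > B: the two effects oppose for this pair; the down-group effect wins (99 vs 85 pm).
K > Cl: relative to Cl, both the across-period and down-group shifts push K's atomic radius up.
Approximate values (pm): H 32, B 85, Cl 99, K 196.
So from largest to smallest: K > Cl > B > H.

K > Cl > B > H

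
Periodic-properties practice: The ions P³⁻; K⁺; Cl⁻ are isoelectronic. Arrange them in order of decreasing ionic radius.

P³⁻ > Cl⁻ > K⁺

All of these have 18 electrons, so size is governed by nuclear charge alone: the more protons, the stronger the pull on the same electron cloud, and the smaller the ion.
Nuclear charges: K⁺ (Z=19), Cl⁻ (Z=17), P³⁻ (Z=15).
Largest to smallest: P³⁻ > Cl⁻ > K⁺.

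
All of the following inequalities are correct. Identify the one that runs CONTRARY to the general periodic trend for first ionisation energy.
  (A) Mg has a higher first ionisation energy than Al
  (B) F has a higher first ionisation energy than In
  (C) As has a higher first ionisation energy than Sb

(A)

The general trend: first ionisation energy increases across a period and decreases down a group.
(A) Mg (period 3, group 2) vs Al (period 3, group 13): the stated order contradicts the simple trend.
(B) F (period 2, group 17) vs In (period 5, group 13): the stated order agrees with the simple trend.
(C) As (period 4, group 15) vs Sb (period 5, group 15): the stated order agrees with the simple trend.
The exception is (A): Al's single 3p electron is easier to remove than one from Mg's filled 3s².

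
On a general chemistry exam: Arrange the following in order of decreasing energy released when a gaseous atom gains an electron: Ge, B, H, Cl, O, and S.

Adding an electron releases more energy for atoms nearer the top right (short of the noble gases).
Neither a single period nor a single group — weigh both effects.
H > B: period and group pull opposite ways; the down-group shift dominates (73 vs 27 kJ/mol).
Ge > H: the two effects oppose for this pair; the across-period effect wins (119 vs 73 kJ/mol).
O > Ge: relative to Ge, both the across-period and down-group shifts push O's electron affinity up.
S > O: this pair runs against the simple trend — see the exception note.
Cl > S: Cl lies to the right of S in period 3, so the across-period effect alone puts Cl higher.
Note the exception: S has a higher electron affinity than O, contrary to the simple trend — the compact 2p subshell of O repels the added electron more than S's larger 3p does.
Approximate values (kJ/mol): H 73, B 27, O 141, S 200, Cl 349, Ge 119.
So from highest to lowest: Cl > S > O > Ge > H > B.

Cl > S > O > Ge > H > B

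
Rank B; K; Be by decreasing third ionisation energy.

Be, K, B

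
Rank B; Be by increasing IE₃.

B < Be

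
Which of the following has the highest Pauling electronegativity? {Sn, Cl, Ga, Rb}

Cl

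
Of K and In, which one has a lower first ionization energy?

K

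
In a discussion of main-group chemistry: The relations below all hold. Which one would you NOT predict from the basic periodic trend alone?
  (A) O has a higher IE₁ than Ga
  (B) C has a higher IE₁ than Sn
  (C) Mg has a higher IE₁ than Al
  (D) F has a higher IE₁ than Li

(C)

The general trend: IE₁ increases across a period and decreases down a group.
(A) O (period 2, group 16) vs Ga (period 4, group 13): the stated order agrees with the simple trend.
(B) C (period 2, group 14) vs Sn (period 5, group 14): the stated order agrees with the simple trend.
(C) Mg (period 3, group 2) vs Al (period 3, group 13): the stated order contradicts the simple trend.
(D) F (period 2, group 17) vs Li (period 2, group 1): the stated order agrees with the simple trend.
The exception is (C): Al's single 3p electron is easier to remove than one from Mg's filled 3s².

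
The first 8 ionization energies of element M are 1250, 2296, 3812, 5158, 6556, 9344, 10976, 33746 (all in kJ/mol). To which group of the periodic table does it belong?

Group 17

Look for the largest jump between consecutive ionization energies: IE8/IE7 ≈ 3.1, far larger than any earlier ratio.
That jump marks the point where a core electron is being removed. So the atom has 7 valence electrons.
A main-group element with 7 valence electrons is in group 17.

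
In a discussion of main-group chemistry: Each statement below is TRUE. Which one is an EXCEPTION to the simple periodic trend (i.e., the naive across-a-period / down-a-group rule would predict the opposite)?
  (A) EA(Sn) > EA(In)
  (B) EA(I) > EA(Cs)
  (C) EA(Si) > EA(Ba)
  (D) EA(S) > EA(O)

(D)

The general trend: electron affinity increases across a period and decreases down a group.
(A) Sn (period 5, group 14) vs In (period 5, group 13): the stated order agrees with the simple trend.
(B) I (period 5, group 17) vs Cs (period 6, group 1): the stated order agrees with the simple trend.
(C) Si (period 3, group 14) vs Ba (period 6, group 2): the stated order agrees with the simple trend.
(D) S (period 3, group 16) vs O (period 2, group 16): the stated order contradicts the simple trend.
The exception is (D): the compact 2p subshell of O repels the added electron more than S's larger 3p does.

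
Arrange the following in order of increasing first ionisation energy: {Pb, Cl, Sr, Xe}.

Sr, Pb, Xe, Cl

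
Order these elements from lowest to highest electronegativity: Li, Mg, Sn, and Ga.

Li < Mg < Ga < Sn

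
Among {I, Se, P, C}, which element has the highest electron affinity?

I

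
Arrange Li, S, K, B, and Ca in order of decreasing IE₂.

Consider each +1 ion: Li⁺ is the bare [He] core; S⁺ still has 5 valence electrons; K⁺ is the bare [Ar] core; B⁺ still has 2 valence electrons; Ca⁺ still has 1 valence electron.
Pulling an electron out of a noble-gas core costs far more than removing a remaining valence electron, so K and Li sit at the high end of IE_2.
Valence configurations: S⁺ [Ne]3s²3p³, B⁺ [He]2s², Ca⁺ [Ar]4s¹.
The numbers (kJ/mol): Li 7298, S 2252, K 3052, B 2427, Ca 1145.
Putting it together, IE_2: Ca < S < B < K < Li.

Li, K, B, S, Ca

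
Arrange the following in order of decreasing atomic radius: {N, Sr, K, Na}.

K, Sr, Na, N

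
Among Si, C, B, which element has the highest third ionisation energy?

C

IE_3 is the cost of taking one more electron from the +2 cation: Si²⁺ still has 2 valence electrons; C²⁺ still has 2 valence electrons; B²⁺ still has 1 valence electron.
All are still removing valence electrons, so compare the +2 ions as you would atoms: IE_3 generally rises across a period (higher Z_eff) and falls down a group (larger shell), subject to the usual subshell exceptions.
Valence configurations: Si²⁺ [Ne]3s², C²⁺ [He]2s², B²⁺ [He]2s¹.
The numbers (kJ/mol): Si 3232, C 4620, B 3660.
So the third ionization energies run Si < B < C.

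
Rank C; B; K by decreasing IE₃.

After 2 electrons have been removed, what remains? C²⁺ still has 2 valence electrons; B²⁺ still has 1 valence electron; K²⁺ is already 1 electron into the core.
Usually core removal costs more than valence removal, but here the competition is close: a tightly held n=2 valence electron can cost more to remove than an n=3 core electron, so the actual values have to decide it.
Valence configurations: C²⁺ [He]2s², B²⁺ [He]2s¹.
Tabulated IE_3 (kJ/mol): C 4620, B 3660, K 4420.
So the third ionization energies run B < K < C.

C > K > B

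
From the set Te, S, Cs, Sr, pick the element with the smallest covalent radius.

Radius decreases left→right (rising Z_eff, same n) and increases top→bottom (higher n).
Here both period and group differ, so the two effects have to be weighed against each other.
Te > S: they share group 16; the group trend gives Te the larger value.
Sr > Te: Sr lies to the left of Te in period 5, so the across-period effect alone puts Sr larger.
Cs > Sr: relative to Sr, both the across-period and down-group shifts push Cs's atomic radius up.
Approximate values (pm): S 103, Sr 185, Te 136, Cs 232.
The smallest covalent radius among these belongs to S.

S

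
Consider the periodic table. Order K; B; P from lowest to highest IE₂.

IE_2 is the cost of taking one more electron from the +1 cation: K⁺ is the bare [Ar] core; B⁺ still has 2 valence electrons; P⁺ still has 4 valence electrons.
Pulling an electron out of a noble-gas core costs far more than removing a remaining valence electron, so K sits at the high end of IE_2.
Valence configurations: B⁺ [He]2s², P⁺ [Ne]3s²3p².
Approximate IE_2 values (kJ/mol): K 3052, B 2427, P 1907.
Putting it together, IE_2: P < B < K.

P < B < K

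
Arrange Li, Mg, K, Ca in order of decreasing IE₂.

Consider each +1 ion: Li⁺ is the bare [He] core; Mg⁺ still has 1 valence electron; K⁺ is the bare [Ar] core; Ca⁺ still has 1 valence electron.
Breaking into a closed-shell core is much more expensive than removing a leftover valence electron — K and Li have the largest IE_2 here.
Valence configurations: Mg⁺ [Ne]3s¹, Ca⁺ [Ar]4s¹.
Approximate IE_2 values (kJ/mol): Li 7298, Mg 1451, K 3052, Ca 1145.
Overall IE_2 order: Ca < Mg < K < Li.

Li > K > Mg > Ca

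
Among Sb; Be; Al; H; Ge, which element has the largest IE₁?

H is in period 1, group 1; Be is in period 2, group 2; Al is in period 3, group 13; Ge is in period 4, group 14; Sb is in period 5, group 15.
Removing the outermost electron gets harder across a period and easier down a group.
A diagonal step moves right (one effect) and down (the opposite effect) at once.
Ge > Al: period and group pull opposite ways; the across-period shift dominates (762 vs 578 kJ/mol).
Sb > Ge: period and group pull opposite ways; the across-period shift dominates (831 vs 762 kJ/mol).
Be > Sb: period and group pull opposite ways; the down-group shift dominates (900 vs 831 kJ/mol).
H > Be: period and group pull opposite ways; the down-group shift dominates (1312 vs 900 kJ/mol).
For reference (kJ/mol): H 1312, Be 900, Al 578, Ge 762, Sb 831.
The largest IE₁ among these belongs to H.

H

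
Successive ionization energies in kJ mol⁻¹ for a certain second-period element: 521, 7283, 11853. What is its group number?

Group 1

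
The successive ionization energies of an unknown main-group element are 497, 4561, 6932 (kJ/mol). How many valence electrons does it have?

1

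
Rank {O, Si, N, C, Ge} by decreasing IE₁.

N > O > C > Si > Ge

C is in period 2, group 14; N is in period 2, group 15; O is in period 2, group 16; Si is in period 3, group 14; Ge is in period 4, group 14.
Across a period the outer electron is held more tightly (higher IE₁); down a group it sits in a higher shell, more shielded, and comes off more easily.
Here both period and group differ, so the two effects have to be weighed against each other.
Si > Ge: Si sits above Ge in group 14, so the down-group effect alone puts Si higher.
C > Si: C sits above Si in group 14, so the down-group effect alone puts C higher.
O > C: O lies to the right of C in period 2, so the across-period effect alone puts O higher.
N > O: this pair runs against the simple trend — see the exception note.
Note the exception: N has a higher first ionization energy than O, contrary to the simple trend — pairing an electron in O's 2p⁴ costs repulsion energy, so O ionizes more easily than half-filled N (2p³).
Tabulated first ionization energy (kJ/mol): C 1086, N 1402, O 1314, Si 786, Ge 762.
So from highest to lowest: N > O > C > Si > Ge.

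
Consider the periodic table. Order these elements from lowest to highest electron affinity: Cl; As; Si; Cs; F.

F is in period 2, group 17; Si is in period 3, group 14; Cl is in period 3, group 17; As is in period 4, group 15; Cs is in period 6, group 1.
Adding an electron releases more energy for atoms nearer the top right (short of the noble gases).
Neither a single period nor a single group — weigh both effects.
As > Cs: relative to Cs, both the across-period and down-group shifts push As's electron affinity up.
Si > As: the two effects oppose for this pair; the down-group effect wins (134 vs 78 kJ/mol).
F > Si: both effects reinforce here, so F is clearly the higher of the two.
Cl > F: this pair runs against the simple trend — see the exception note.
Note the exception: Cl has a higher electron affinity than F, contrary to the simple trend — F's small 2p subshell makes the incoming electron feel strong e⁻–e⁻ repulsion, so Cl actually releases more energy on gaining an electron.
Approximate values (kJ/mol): F 328, Si 134, Cl 349, As 78, Cs 46.
So from lowest to highest: Cs < As < Si < F < Cl.

Cs < As < Si < F < Cl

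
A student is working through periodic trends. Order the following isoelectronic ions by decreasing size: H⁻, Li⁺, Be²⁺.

H⁻ > Li⁺ > Be²⁺

All of these have 2 electrons, so size is governed by nuclear charge alone: the more protons, the stronger the pull on the same electron cloud, and the smaller the ion.
Nuclear charges: Be²⁺ (Z=4), Li⁺ (Z=3), H⁻ (Z=1).
Largest to smallest: H⁻ > Li⁺ > Be²⁺.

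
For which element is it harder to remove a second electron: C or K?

After 1 electron has been removed, what remains? C⁺ still has 3 valence electrons; K⁺ is the bare [Ar] core.
Core electrons are held far more tightly than valence electrons, so K tops the IE_2 order.
Tabulated IE_2 (kJ/mol): C 2353, K 3052.
Putting it together, IE_2: C < K.

K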